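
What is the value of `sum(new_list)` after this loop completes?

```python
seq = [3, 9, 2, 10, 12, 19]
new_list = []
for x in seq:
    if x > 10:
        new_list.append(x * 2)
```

Sum of doubled values > 10
`new_list` takes the values: [] → [24] → [24, 38]
So `sum(new_list)` = 62

Answer: 62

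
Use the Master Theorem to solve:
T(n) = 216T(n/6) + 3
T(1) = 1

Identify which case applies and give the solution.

a=216, b=6, f(n)=3. log_6(216) = 3. Since c=0 < 3, Case 1 applies: T(n) = Θ(n^log_b(a)) = O(n^3).

Answer: O(n^3) - Case 1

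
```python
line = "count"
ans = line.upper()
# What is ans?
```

Trace:
`line = "count"` → line = 'count'
`ans = line.upper()` → ans = 'COUNT'
So ans = 'COUNT'

Answer: 'COUNT'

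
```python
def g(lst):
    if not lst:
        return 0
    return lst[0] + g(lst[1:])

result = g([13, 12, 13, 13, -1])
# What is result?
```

13 + 12 + 13 + 13 + (-1) + 0 = 50

Answer: 50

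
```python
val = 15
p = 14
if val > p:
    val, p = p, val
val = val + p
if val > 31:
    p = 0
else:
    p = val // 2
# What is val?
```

Trace:
`val = 15` → val = 15
`p = 14` → p = 14
`if val > p: ...` → val > p is True → val = 14; p = 15
`val = val + p` → val = 29
`if val > 31: ...` → val > 31 is False, take else branch → p = 14
So val = 29

Answer: 29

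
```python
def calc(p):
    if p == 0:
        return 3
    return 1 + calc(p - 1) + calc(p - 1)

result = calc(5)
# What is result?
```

calc(p) = 1 + 2·calc(p-1), calc(0)=3. Closed form: (3+1)·2^5 - 1 = 127.

Answer: 127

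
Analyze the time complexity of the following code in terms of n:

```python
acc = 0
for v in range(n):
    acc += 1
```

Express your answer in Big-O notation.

Each loop level contributes: n. Multiplying the contributions gives O(n).

Answer: O(n)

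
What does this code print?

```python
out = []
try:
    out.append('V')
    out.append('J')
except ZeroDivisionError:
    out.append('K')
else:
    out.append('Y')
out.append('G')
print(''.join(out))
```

Execution trace: 'V' (try body) → 'J' (try body, no exception) → 'Y' (else) → 'G' (after the try/except). Output: VJYG

Answer: VJYG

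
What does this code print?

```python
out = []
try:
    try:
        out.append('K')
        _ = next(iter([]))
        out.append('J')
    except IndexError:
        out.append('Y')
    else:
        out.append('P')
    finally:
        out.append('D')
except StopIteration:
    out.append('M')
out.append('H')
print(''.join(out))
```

Execution trace: 'K' (try body) → 'D' (finally) → 'M' (outer except StopIteration) → 'H' (after the try/except). Output: KDMH

Answer: KDMH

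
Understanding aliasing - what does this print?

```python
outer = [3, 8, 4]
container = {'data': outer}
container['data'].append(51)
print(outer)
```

Key concept: dict holds reference to list.
Step by step:
`outer = [3, 8, 4]` → outer = [3, 8, 4]
`container = {'data': outer}` → container = {'data': [3, 8, 4]}
`container['data'].append(51)` → outer = [3, 8, 4, 51]; container = {'data': [3, 8, 4, 51]}
`print(outer)` → prints [3, 8, 4, 51]

Answer: [3, 8, 4, 51]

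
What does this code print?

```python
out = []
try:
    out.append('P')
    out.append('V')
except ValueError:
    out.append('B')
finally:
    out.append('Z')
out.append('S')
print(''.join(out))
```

Execution trace: 'P' (try body) → 'V' (try body, no exception) → 'Z' (finally) → 'S' (after the try/except). Output: PVZS

Answer: PVZS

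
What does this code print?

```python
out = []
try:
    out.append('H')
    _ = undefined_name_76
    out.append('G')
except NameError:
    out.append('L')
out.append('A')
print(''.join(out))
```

Execution trace: 'H' (try body) → 'L' (except NameError) → 'A' (after the try/except). Output: HLA

Answer: HLA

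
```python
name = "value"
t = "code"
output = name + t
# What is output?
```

Trace:
`name = "value"` → name = 'value'
`t = "code"` → t = 'code'
`output = name + t` → output = 'valuecode'
So output = 'valuecode'

Answer: 'valuecode'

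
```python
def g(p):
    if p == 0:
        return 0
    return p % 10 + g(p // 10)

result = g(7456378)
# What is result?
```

Sum of digits of 7456378: 8 + 7 + 3 + 6 + 5 + 4 + 7 = 40

Answer: 40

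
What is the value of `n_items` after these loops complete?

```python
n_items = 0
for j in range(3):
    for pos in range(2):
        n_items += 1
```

3 * 2 = 6
`n_items` takes the values: 0 → 1 → 2 → 3 → 4 → 5 → 6

Answer: 6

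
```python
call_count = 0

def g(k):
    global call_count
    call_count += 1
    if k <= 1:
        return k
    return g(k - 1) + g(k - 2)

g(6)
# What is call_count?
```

Calls(k) = 1 + Calls(k-1) + Calls(k-2); Calls(0)=Calls(1)=1. For k=6 this gives 25.

Answer: 25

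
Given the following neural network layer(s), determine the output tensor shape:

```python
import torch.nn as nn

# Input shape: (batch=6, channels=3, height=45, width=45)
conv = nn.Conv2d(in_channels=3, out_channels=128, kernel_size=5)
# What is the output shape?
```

Input: (6, 3, 45, 45) -> Output: (6, 128, 41, 41)

Answer: (6, 128, 41, 41)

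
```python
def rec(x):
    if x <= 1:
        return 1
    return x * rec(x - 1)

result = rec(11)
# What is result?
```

rec(11) = 11 * 10 * 9 * 8 * 7 * 6 * 5 * 4 * 3 * 2 * 1 = 39916800

Answer: 39916800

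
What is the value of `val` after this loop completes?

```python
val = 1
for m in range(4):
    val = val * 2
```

Multiply by 2, 4 times: 1 * 2^4 = 16
`val` takes the values: 1 → 2 → 4 → 8 → 16

Answer: 16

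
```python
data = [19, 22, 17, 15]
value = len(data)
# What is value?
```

Trace:
`data = [19, 22, 17, 15]` → data = [19, 22, 17, 15]
`value = len(data)` → value = 4
So value = 4

Answer: 4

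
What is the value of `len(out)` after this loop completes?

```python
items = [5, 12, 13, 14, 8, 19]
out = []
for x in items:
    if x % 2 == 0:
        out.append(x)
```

Count even numbers in [5, 12, 13, 14, 8, 19]
`out` takes the values: [] → [12] → [12, 14] → [12, 14, 8]
So `len(out)` = 3

Answer: 3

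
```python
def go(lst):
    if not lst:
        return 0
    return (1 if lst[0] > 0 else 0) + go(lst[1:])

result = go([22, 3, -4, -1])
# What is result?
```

Count of positive elements in [22, 3, -4, -1] = 2

Answer: 2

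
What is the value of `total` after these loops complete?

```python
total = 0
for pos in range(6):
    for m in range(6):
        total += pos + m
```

Sum of all pos+m for pos,m in 6x6
`total` takes the values: 0 → 1 → 3 → 6 → 10 → 15 → 16 → 18 → 21 → 25 → 30 → 36 → 38 → 41 → 45 → 50 → 56 → 63 → 66 → 70 → 75 → 81 → 88 → 96 → 100 → 105 → 111 → 118 → 126 → 135 → 140 → 146 → 153 → 161 → 170 → 180

Answer: 180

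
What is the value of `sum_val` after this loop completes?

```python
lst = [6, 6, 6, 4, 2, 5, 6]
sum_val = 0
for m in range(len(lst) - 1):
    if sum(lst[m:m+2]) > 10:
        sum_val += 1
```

Count windows with sum > 10
`sum_val` takes the values: 0 → 1 → 2 → 3

Answer: 3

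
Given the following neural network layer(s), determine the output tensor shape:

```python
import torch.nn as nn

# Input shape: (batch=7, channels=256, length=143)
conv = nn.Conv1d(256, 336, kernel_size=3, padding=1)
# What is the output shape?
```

Input: (7, 256, 143) -> Output: (7, 336, 143)

Answer: (7, 336, 143)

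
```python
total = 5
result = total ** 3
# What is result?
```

Trace:
`total = 5` → total = 5
`result = total ** 3` → result = 125
So result = 125

Answer: 125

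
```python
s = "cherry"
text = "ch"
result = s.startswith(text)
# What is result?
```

Trace:
`s = "cherry"` → s = 'cherry'
`text = "ch"` → text = 'ch'
`result = s.startswith(text)` → result = True
So result = True

Answer: True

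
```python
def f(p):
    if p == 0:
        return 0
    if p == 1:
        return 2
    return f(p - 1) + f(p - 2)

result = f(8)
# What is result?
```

Build up from base cases: f(0)=0, f(1)=2, f(2)=2, f(3)=4, f(4)=6, f(5)=10, f(6)=16, ..., f(8)=42

Answer: 42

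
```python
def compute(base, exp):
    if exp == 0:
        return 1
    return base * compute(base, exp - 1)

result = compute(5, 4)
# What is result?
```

compute(5, 4) = 5 * 5 * 5 * 5 = 625

Answer: 625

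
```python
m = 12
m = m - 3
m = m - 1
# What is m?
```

Trace:
`m = 12` → m = 12
`m = m - 3` → m = 9
`m = m - 1` → m = 8
So m = 8

Answer: 8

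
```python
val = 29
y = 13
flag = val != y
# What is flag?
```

Trace:
`val = 29` → val = 29
`y = 13` → y = 13
`flag = val != y` → flag = True
So flag = True

Answer: True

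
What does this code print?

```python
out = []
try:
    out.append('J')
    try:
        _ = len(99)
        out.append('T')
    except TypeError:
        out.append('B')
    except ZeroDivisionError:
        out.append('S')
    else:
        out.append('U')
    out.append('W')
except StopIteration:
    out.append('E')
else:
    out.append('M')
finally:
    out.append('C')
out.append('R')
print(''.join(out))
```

Execution trace: 'J' (try body) → 'B' (inner except TypeError) → 'W' (try body, no exception) → 'M' (else) → 'C' (finally) → 'R' (after the try/except). Output: JBWMCR

Answer: JBWMCR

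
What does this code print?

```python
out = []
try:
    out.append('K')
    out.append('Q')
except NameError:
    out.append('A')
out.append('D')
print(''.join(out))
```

Execution trace: 'K' (try body) → 'Q' (try body, no exception) → 'D' (after the try/except). Output: KQD

Answer: KQD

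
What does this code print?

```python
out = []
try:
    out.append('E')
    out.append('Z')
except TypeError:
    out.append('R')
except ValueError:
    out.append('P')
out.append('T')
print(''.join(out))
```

Execution trace: 'E' (try body) → 'Z' (try body, no exception) → 'T' (after the try/except). Output: EZT

Answer: EZT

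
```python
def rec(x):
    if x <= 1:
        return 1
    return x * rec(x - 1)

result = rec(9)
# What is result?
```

rec(9) = 9 * 8 * 7 * 6 * 5 * 4 * 3 * 2 * 1 = 362880

Answer: 362880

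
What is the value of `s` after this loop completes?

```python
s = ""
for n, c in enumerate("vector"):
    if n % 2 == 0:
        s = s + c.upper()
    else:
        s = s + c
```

Uppercase even positions in 'vector'
`s` takes the values: "" → "V" → "Ve" → "VeC" → "VeCt" → "VeCtO" → "VeCtOr"

Answer: "VeCtOr"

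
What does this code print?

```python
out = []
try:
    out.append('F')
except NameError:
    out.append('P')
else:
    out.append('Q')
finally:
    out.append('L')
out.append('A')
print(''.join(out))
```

Execution trace: 'F' (try body, no exception) → 'Q' (else) → 'L' (finally) → 'A' (after the try/except). Output: FQLA

Answer: FQLA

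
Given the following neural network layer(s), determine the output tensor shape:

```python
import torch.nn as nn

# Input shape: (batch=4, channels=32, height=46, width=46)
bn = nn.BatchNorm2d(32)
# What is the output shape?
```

Input: (4, 32, 46, 46) -> Output: (4, 32, 46, 46)

Answer: (4, 32, 46, 46)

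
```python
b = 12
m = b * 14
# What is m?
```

Trace:
`b = 12` → b = 12
`m = b * 14` → m = 168
So m = 168

Answer: 168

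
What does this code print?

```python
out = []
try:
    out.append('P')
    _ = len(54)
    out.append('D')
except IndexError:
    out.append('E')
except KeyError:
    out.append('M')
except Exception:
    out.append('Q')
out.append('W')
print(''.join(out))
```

Execution trace: 'P' (try body) → 'Q' (except Exception) → 'W' (after the try/except). Output: PQW

Answer: PQW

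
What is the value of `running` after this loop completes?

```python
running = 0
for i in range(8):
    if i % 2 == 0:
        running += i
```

Sum of even numbers 0 to 7
`running` takes the values: 0 → 2 → 6 → 12

Answer: 12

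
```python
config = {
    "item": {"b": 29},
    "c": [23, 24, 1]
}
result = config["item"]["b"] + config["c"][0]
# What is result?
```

Trace:
`config = { ...` → config = {'item': {'b': 29}, 'c': [23, 24, 1]}
`result = config["item"]["b"] + config["c"][0]` → result = 52
So result = 52

Answer: 52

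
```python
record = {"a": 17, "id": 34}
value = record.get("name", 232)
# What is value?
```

Trace:
`record = {"a": 17, "id": 34}` → record = {'a': 17, 'id': 34}
`value = record.get("name", 232)` → value = 232
So value = 232

Answer: 232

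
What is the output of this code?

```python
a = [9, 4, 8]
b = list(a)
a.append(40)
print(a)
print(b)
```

Key concept: list() constructor creates copy.
Step by step:
`a = [9, 4, 8]` → a = [9, 4, 8]
`b = list(a)` → b = [9, 4, 8]
`a.append(40)` → a = [9, 4, 8, 40]
`print(a)` → prints [9, 4, 8, 40]
`print(b)` → prints [9, 4, 8]

Answer:
[9, 4, 8, 40]
[9, 4, 8]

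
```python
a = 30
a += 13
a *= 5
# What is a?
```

Trace:
`a = 30` → a = 30
`a += 13` → a = 43
`a *= 5` → a = 215
So a = 215

Answer: 215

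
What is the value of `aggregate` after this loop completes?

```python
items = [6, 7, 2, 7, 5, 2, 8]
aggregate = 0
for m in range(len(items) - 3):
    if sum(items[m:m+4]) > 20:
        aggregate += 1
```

Count windows with sum > 20
`aggregate` takes the values: 0 → 1 → 2 → 3

Answer: 3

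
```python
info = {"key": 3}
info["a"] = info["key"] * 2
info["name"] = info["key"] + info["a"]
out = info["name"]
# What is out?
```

Trace:
`info = {"key": 3}` → info = {'key': 3}
`info["a"] = info["key"] * 2` → info = {'key': 3, 'a': 6}
`info["name"] = info["key"] + info["a"]` → info = {'key': 3, 'a': 6, 'name': 9}
`out = info["name"]` → out = 9
So out = 9

Answer: 9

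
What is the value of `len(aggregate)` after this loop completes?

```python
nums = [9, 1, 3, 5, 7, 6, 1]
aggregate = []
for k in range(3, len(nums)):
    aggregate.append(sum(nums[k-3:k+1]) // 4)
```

Number of 4-element averages
`aggregate` takes the values: [] → [4] → [4, 4] → [4, 4, 5] → [4, 4, 5, 4]
So `len(aggregate)` = 4

Answer: 4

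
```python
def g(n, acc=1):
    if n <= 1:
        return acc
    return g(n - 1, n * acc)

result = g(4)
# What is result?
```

Accumulator trace (n, acc): (4, 1) -> (3, 4) -> (2, 12) -> (1, 24) -> return 24

Answer: 24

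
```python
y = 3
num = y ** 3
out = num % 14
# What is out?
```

Trace:
`y = 3` → y = 3
`num = y ** 3` → num = 27
`out = num % 14` → out = 13
So out = 13

Answer: 13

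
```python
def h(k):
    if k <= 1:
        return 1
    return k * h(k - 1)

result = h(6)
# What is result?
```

h(6) = 6 * 5 * 4 * 3 * 2 * 1 = 720

Answer: 720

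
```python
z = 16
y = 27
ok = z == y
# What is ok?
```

Trace:
`z = 16` → z = 16
`y = 27` → y = 27
`ok = z == y` → ok = False
So ok = False

Answer: False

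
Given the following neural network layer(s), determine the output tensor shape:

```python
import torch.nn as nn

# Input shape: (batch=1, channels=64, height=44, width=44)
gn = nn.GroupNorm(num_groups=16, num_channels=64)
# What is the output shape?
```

Input: (1, 64, 44, 44) -> Output: (1, 64, 44, 44)

Answer: (1, 64, 44, 44)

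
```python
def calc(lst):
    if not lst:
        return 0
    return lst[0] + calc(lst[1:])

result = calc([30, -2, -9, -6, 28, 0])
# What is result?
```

30 + (-2) + (-9) + (-6) + 28 + 0 + 0 = 41

Answer: 41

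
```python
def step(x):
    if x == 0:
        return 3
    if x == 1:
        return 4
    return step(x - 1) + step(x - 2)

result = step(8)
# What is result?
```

Build up from base cases: step(0)=3, step(1)=4, step(2)=7, step(3)=11, step(4)=18, step(5)=29, step(6)=47, ..., step(8)=123

Answer: 123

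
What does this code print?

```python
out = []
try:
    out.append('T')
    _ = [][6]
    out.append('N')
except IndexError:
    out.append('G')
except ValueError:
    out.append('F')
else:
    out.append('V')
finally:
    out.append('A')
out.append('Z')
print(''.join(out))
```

Execution trace: 'T' (try body) → 'G' (except IndexError) → 'A' (finally) → 'Z' (after the try/except). Output: TGAZ

Answer: TGAZ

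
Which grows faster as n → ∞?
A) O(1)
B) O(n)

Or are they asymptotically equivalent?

O(1) vs O(n): Higher order terms dominate.

Answer: B) O(n) grows faster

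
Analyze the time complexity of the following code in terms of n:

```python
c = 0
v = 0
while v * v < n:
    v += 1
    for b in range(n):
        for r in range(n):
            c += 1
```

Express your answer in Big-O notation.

Each loop level contributes: √n × n × n. Multiplying the contributions gives O(n^2√n).

Answer: O(n^2√n)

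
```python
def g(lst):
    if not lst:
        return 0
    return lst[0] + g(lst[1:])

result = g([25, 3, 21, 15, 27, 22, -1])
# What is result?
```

25 + 3 + 21 + 15 + 27 + 22 + (-1) + 0 = 112

Answer: 112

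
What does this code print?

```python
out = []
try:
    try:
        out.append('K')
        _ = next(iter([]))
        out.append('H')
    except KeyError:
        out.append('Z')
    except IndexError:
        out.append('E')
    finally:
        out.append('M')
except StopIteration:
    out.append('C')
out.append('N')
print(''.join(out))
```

Execution trace: 'K' (inner try body) → 'M' (inner finally) → 'C' (outer except StopIteration) → 'N' (after the try/except). Output: KMCN

Answer: KMCN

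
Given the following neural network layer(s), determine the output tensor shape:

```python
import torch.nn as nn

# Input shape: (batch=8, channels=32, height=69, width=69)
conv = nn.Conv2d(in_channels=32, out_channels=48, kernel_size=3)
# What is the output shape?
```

Input: (8, 32, 69, 69) -> Output: (8, 48, 67, 67)

Answer: (8, 48, 67, 67)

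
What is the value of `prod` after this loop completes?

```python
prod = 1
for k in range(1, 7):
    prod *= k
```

6! = 720
`prod` takes the values: 1 → 2 → 6 → 24 → 120 → 720

Answer: 720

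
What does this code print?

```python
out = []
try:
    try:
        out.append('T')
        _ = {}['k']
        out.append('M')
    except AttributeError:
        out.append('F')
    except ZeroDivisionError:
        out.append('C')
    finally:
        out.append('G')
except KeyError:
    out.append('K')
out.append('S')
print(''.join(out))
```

Execution trace: 'T' (inner try body) → 'G' (inner finally) → 'K' (outer except KeyError) → 'S' (after the try/except). Output: TGKS

Answer: TGKS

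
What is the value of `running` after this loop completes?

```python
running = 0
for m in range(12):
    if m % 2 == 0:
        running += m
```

Sum of even numbers 0 to 11
`running` takes the values: 0 → 2 → 6 → 12 → 20 → 30

Answer: 30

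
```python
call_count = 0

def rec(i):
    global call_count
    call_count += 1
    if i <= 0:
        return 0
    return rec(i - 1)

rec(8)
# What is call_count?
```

Linear recursion stepping by 1: 9 calls from i=8 down to ≤0.

Answer: 9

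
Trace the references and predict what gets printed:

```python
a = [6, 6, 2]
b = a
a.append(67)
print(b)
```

Key concept: basic list aliasing.
Step by step:
`a = [6, 6, 2]` → a = [6, 6, 2]
`b = a` → b = [6, 6, 2] (same object as a)
`a.append(67)` → a = [6, 6, 2, 67] (same object as b); b = [6, 6, 2, 67] (same object as a)
`print(b)` → prints [6, 6, 2, 67]

Answer: [6, 6, 2, 67]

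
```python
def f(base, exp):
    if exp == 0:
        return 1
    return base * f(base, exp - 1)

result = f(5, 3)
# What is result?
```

f(5, 3) = 5 * 5 * 5 = 125

Answer: 125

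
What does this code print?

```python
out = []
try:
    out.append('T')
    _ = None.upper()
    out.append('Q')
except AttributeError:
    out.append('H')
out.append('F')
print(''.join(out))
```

Execution trace: 'T' (try body) → 'H' (except AttributeError) → 'F' (after the try/except). Output: THF

Answer: THF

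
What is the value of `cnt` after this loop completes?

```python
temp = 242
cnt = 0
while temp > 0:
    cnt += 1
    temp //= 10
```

Count digits by repeated division by 10
`cnt` takes the values: 0 → 1 → 2 → 3

Answer: 3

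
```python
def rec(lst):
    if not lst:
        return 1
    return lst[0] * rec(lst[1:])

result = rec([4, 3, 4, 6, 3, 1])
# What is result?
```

Product over [4, 3, 4, 6, 3, 1] = 4 * 3 * 4 * 6 * 3 * 1 = 864

Answer: 864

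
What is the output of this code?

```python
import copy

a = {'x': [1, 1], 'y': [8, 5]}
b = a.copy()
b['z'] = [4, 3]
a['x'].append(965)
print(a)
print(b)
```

Key concept: shallow copy of dict with mutable values.
Step by step:
`a = {'x': [1, 1], 'y': [8, 5]}` → a = {'x': [1, 1], 'y': [8, 5]}
`b = a.copy()` → b = {'x': [1, 1], 'y': [8, 5]}
`b['z'] = [4, 3]` → b = {'x': [1, 1], 'y': [8, 5], 'z': [4, 3]}
`a['x'].append(965)` → a = {'x': [1, 1, 965], 'y': [8, 5]}; b = {'x': [1, 1, 965], 'y': [8, 5], 'z': [4, 3]}
`print(a)` → prints {'x': [1, 1, 965], 'y': [8, 5]}
`print(b)` → prints {'x': [1, 1, 965], 'y': [8, 5], 'z': [4, 3]}

Answer:
{'x': [1, 1, 965], 'y': [8, 5]}
{'x': [1, 1, 965], 'y': [8, 5], 'z': [4, 3]}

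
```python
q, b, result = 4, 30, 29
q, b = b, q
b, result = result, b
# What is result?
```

Trace:
`q, b, result = 4, 30, 29` → q = 4; b = 30; result = 29
`q, b = b, q` → q = 30; b = 4
`b, result = result, b` → b = 29; result = 4
So result = 4

Answer: 4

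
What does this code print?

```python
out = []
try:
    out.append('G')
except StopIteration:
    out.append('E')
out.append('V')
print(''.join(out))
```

Execution trace: 'G' (try body, no exception) → 'V' (after the try/except). Output: GV

Answer: GV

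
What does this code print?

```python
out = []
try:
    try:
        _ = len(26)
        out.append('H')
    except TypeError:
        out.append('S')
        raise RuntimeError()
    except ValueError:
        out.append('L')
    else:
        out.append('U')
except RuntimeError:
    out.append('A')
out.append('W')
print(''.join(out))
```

Execution trace: 'S' (inner except TypeError) → 'A' (outer except RuntimeError) → 'W' (after the try/except). Output: SAW

Answer: SAW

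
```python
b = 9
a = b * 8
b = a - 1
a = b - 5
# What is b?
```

Trace:
`b = 9` → b = 9
`a = b * 8` → a = 72
`b = a - 1` → b = 71
`a = b - 5` → a = 66
So b = 71

Answer: 71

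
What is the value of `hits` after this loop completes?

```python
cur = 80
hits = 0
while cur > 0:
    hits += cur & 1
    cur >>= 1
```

Count set bits in 80 (binary: 0b1010000)
`hits` takes the values: 0 → 1 → 2

Answer: 2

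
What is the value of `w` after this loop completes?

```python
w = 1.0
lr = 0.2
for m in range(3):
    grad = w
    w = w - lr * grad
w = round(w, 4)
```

Gradient descent: w = 1.0 * (1 - 0.2)^3
`w` takes the values: 1.0 → 0.8 → 0.64 → 0.512

Answer: 0.512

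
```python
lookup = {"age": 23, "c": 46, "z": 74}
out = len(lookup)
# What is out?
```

Trace:
`lookup = {"age": 23, "c": 46, "z": 74}` → lookup = {'age': 23, 'c': 46, 'z': 74}
`out = len(lookup)` → out = 3
So out = 3

Answer: 3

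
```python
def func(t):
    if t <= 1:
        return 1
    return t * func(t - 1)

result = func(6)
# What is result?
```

func(6) = 6 * 5 * 4 * 3 * 2 * 1 = 720

Answer: 720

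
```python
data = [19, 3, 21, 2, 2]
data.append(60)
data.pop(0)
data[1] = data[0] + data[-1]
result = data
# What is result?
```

Trace:
`data = [19, 3, 21, 2, 2]` → data = [19, 3, 21, 2, 2]
`data.append(60)` → data = [19, 3, 21, 2, 2, 60]
`data.pop(0)` → data = [3, 21, 2, 2, 60]
`data[1] = data[0] + data[-1]` → data = [3, 63, 2, 2, 60]
`result = data` → result = [3, 63, 2, 2, 60]
So result = [3, 63, 2, 2, 60]

Answer: [3, 63, 2, 2, 60]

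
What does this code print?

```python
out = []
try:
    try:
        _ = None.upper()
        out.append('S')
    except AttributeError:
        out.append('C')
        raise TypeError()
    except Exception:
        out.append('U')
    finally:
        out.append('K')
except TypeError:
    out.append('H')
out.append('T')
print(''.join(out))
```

Execution trace: 'C' (inner except AttributeError) → 'K' (inner finally) → 'H' (outer except TypeError) → 'T' (after the try/except). Output: CKHT

Answer: CKHT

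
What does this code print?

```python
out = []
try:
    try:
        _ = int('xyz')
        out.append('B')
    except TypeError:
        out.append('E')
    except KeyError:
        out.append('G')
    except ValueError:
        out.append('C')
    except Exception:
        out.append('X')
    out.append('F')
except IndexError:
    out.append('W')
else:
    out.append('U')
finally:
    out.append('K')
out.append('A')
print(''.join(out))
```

Execution trace: 'C' (inner except ValueError) → 'F' (try body, no exception) → 'U' (else) → 'K' (finally) → 'A' (after the try/except). Output: CFUKA

Answer: CFUKA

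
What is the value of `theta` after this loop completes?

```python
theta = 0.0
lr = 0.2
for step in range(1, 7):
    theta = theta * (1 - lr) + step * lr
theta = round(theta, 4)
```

Moving average with lr=0.2
`theta` takes the values: 0.0 → 0.2 → 0.56 → 1.048 → 1.6384 → 2.31072 → 3.048576 → 3.0486

Answer: 3.0486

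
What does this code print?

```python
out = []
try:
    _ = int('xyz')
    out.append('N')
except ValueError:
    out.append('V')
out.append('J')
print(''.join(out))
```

Execution trace: 'V' (except ValueError) → 'J' (after the try/except). Output: VJ

Answer: VJ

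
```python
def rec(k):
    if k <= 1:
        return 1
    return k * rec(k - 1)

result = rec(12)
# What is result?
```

rec(12) = 12 * 11 * 10 * 9 * 8 * 7 * 6 * 5 * 4 * 3 * 2 * 1 = 479001600

Answer: 479001600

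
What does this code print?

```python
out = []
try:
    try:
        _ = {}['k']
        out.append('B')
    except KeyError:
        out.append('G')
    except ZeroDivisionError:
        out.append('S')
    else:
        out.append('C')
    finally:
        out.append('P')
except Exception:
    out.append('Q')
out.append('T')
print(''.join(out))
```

Execution trace: 'G' (inner except KeyError) → 'P' (inner finally) → 'T' (after the try/except). Output: GPT

Answer: GPT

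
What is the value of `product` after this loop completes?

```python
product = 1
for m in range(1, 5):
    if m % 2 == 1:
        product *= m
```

Product of odd numbers 1 to 4
`product` takes the values: 1 → 3

Answer: 3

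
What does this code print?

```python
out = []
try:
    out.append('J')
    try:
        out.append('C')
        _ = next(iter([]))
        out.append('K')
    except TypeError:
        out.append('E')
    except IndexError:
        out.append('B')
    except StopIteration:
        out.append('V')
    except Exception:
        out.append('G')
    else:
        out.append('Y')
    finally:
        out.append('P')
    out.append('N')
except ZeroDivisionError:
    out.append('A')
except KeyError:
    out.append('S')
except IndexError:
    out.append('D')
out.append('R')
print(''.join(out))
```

Execution trace: 'J' (try body) → 'C' (inner try body) → 'V' (inner except StopIteration) → 'P' (inner finally) → 'N' (try body, no exception) → 'R' (after the try/except). Output: JCVPNR

Answer: JCVPNR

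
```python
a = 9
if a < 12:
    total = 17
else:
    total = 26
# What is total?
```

Trace:
`a = 9` → a = 9
`if a < 12: ...` → a < 12 is True → total = 17
So total = 17

Answer: 17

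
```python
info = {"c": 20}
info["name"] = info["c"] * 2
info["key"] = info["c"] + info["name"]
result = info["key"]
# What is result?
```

Trace:
`info = {"c": 20}` → info = {'c': 20}
`info["name"] = info["c"] * 2` → info = {'c': 20, 'name': 40}
`info["key"] = info["c"] + info["name"]` → info = {'c': 20, 'name': 40, 'key': 60}
`result = info["key"]` → result = 60
So result = 60

Answer: 60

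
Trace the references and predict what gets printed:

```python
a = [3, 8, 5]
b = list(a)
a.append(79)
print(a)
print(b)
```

Key concept: list() constructor creates copy.
Step by step:
`a = [3, 8, 5]` → a = [3, 8, 5]
`b = list(a)` → b = [3, 8, 5]
`a.append(79)` → a = [3, 8, 5, 79]
`print(a)` → prints [3, 8, 5, 79]
`print(b)` → prints [3, 8, 5]

Answer:
[3, 8, 5, 79]
[3, 8, 5]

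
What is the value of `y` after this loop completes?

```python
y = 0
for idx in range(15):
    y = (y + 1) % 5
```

Increment mod 5, 15 times = 0
`y` takes the values: 0 → 1 → 2 → 3 → 4 → 0 → 1 → 2 → 3 → 4 → 0 → 1 → 2 → 3 → 4 → 0

Answer: 0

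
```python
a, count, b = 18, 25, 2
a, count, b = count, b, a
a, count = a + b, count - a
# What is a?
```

Trace:
`a, count, b = 18, 25, 2` → a = 18; count = 25; b = 2
`a, count, b = count, b, a` → a = 25; count = 2; b = 18
`a, count = a + b, count - a` → a = 43; count = -23
So a = 43

Answer: 43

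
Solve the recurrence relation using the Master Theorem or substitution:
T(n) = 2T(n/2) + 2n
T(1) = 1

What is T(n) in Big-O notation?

By Master Theorem: a=2, b=2, f(n)=2n. Since log_2(2) = 1 and f(n) = Θ(n^1), Case 2 applies. T(n) = O(n log n).

Answer: O(n log n)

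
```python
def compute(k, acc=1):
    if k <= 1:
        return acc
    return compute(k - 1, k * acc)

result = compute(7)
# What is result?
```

Accumulator trace (n, acc): (7, 1) -> (6, 7) -> (5, 42) -> (4, 210) -> (3, 840) -> (2, 2520) -> (1, 5040) -> return 5040

Answer: 5040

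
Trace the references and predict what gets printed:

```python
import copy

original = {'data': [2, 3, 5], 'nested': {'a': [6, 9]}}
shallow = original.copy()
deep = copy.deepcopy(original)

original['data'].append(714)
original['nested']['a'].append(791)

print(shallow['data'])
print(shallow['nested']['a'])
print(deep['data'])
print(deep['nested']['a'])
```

Key concept: comparing shallow vs deep copy.
Step by step:
`original = {'data': [2, 3, 5], 'nested': {'a': [6, 9]}}` → original = {'data': [2, 3, 5], 'nested': {'a': [6, 9]}}
`shallow = original.copy()` → shallow = {'data': [2, 3, 5], 'nested': {'a': [6, 9]}}
`deep = copy.deepcopy(original)` → deep = {'data': [2, 3, 5], 'nested': {'a': [6, 9]}}
`original['data'].append(714)` → original = {'data': [2, 3, 5, 714], 'nested': {'a': [6, 9]}}; shallow = {'data': [2, 3, 5, 714], 'nested': {'a': [6, 9]}}
`original['nested']['a'].append(791)` → original = {'data': [2, 3, 5, 714], 'nested': {'a': [6, 9, 791]}}; shallow = {'data': [2, 3, 5, 714], 'nested': {'a': [6, 9, 791]}}
`print(shallow['data'])` → prints [2, 3, 5, 714]
`print(shallow['nested']['a'])` → prints [6, 9, 791]
`print(deep['data'])` → prints [2, 3, 5]
`print(deep['nested']['a'])` → prints [6, 9]

Answer:
[2, 3, 5, 714]
[6, 9, 791]
[2, 3, 5]
[6, 9]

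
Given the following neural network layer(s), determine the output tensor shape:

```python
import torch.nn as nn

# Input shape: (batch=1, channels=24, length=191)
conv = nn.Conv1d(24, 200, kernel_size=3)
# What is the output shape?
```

Input: (1, 24, 191) -> Output: (1, 200, 189)

Answer: (1, 200, 189)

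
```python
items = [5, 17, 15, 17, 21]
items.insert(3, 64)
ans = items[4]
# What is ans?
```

Trace:
`items = [5, 17, 15, 17, 21]` → items = [5, 17, 15, 17, 21]
`items.insert(3, 64)` → items = [5, 17, 15, 64, 17, 21]
`ans = items[4]` → ans = 17
So ans = 17

Answer: 17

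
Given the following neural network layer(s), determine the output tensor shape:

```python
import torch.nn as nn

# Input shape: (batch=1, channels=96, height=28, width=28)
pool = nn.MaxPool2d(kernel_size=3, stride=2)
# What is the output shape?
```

Input: (1, 96, 28, 28) -> Output: (1, 96, 13, 13)

Answer: (1, 96, 13, 13)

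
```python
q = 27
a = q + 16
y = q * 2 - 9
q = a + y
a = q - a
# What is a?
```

Trace:
`q = 27` → q = 27
`a = q + 16` → a = 43
`y = q * 2 - 9` → y = 45
`q = a + y` → q = 88
`a = q - a` → a = 45
So a = 45

Answer: 45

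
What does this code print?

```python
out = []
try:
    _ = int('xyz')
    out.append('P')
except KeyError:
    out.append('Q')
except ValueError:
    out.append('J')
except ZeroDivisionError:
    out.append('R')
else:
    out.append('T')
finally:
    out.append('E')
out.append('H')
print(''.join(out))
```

Execution trace: 'J' (except ValueError) → 'E' (finally) → 'H' (after the try/except). Output: JEH

Answer: JEH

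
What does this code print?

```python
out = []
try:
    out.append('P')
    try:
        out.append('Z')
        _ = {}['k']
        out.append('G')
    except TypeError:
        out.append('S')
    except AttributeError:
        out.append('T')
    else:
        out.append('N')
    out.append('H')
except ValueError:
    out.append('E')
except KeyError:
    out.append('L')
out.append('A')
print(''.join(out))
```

Execution trace: 'P' (try body) → 'Z' (inner try body) → 'L' (except KeyError) → 'A' (after the try/except). Output: PZLA

Answer: PZLA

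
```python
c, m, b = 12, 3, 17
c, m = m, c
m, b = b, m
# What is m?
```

Trace:
`c, m, b = 12, 3, 17` → c = 12; m = 3; b = 17
`c, m = m, c` → c = 3; m = 12
`m, b = b, m` → m = 17; b = 12
So m = 17

Answer: 17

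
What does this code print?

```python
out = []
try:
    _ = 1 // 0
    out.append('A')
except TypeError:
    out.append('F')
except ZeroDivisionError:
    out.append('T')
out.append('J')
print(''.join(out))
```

Execution trace: 'T' (except ZeroDivisionError) → 'J' (after the try/except). Output: TJ

Answer: TJ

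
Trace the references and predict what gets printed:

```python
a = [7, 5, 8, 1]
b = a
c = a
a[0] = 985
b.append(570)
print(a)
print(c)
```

Key concept: multiple aliases.
Step by step:
`a = [7, 5, 8, 1]` → a = [7, 5, 8, 1]
`b = a` → b = [7, 5, 8, 1] (same object as a)
`c = a` → c = [7, 5, 8, 1] (same object as a, b)
`a[0] = 985` → a = [985, 5, 8, 1] (same object as b, c); b = [985, 5, 8, 1] (same object as a, c); c = [985, 5, 8, 1] (same object as a, b)
`b.append(570)` → a = [985, 5, 8, 1, 570] (same object as b, c); b = [985, 5, 8, 1, 570] (same object as a, c); c = [985, 5, 8, 1, 570] (same object as a, b)
`print(a)` → prints [985, 5, 8, 1, 570]
`print(c)` → prints [985, 5, 8, 1, 570]

Answer:
[985, 5, 8, 1, 570]
[985, 5, 8, 1, 570]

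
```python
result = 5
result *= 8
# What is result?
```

Trace:
`result = 5` → result = 5
`result *= 8` → result = 40
So result = 40

Answer: 40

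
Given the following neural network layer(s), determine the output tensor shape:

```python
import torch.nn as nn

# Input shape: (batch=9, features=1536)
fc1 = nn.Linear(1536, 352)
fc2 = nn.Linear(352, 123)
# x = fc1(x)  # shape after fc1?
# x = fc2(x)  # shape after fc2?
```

Input: (9, 1536) -> after fc1: (9, 352) -> Output: (9, 123)

Answer: (9, 123)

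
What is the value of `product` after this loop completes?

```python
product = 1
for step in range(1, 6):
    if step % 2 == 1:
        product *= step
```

Product of odd numbers 1 to 5
`product` takes the values: 1 → 3 → 15

Answer: 15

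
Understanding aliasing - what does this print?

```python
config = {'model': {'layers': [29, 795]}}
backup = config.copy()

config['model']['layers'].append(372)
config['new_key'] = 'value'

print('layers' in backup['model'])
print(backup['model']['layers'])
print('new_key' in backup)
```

Key concept: shallow copy gotcha with nested dict.
Step by step:
`config = {'model': {'layers': [29, 795]}}` → config = {'model': {'layers': [29, 795]}}
`backup = config.copy()` → backup = {'model': {'layers': [29, 795]}}
`config['model']['layers'].append(372)` → config = {'model': {'layers': [29, 795, 372]}}; backup = {'model': {'layers': [29, 795, 372]}}
`config['new_key'] = 'value'` → config = {'model': {'layers': [29, 795, 372]}, 'new_key': 'value'}
`print('layers' in backup['model'])` → prints True
`print(backup['model']['layers'])` → prints [29, 795, 372]
`print('new_key' in backup)` → prints False

Answer:
True
[29, 795, 372]
False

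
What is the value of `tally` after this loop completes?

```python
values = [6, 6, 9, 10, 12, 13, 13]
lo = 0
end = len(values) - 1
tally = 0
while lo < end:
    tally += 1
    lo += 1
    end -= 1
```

Iterations until pointers meet (list length 7)
`tally` takes the values: 0 → 1 → 2 → 3

Answer: 3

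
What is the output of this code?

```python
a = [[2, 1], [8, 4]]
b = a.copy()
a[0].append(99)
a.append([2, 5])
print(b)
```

Key concept: shallow copy with nested lists.
Step by step:
`a = [[2, 1], [8, 4]]` → a = [[2, 1], [8, 4]]
`b = a.copy()` → b = [[2, 1], [8, 4]]
`a[0].append(99)` → a = [[2, 1, 99], [8, 4]]; b = [[2, 1, 99], [8, 4]]
`a.append([2, 5])` → a = [[2, 1, 99], [8, 4], [2, 5]]
`print(b)` → prints [[2, 1, 99], [8, 4]]

Answer: [[2, 1, 99], [8, 4]]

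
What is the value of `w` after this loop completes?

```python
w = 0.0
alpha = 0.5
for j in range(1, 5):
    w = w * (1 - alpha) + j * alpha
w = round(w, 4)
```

Moving average with lr=0.5
`w` takes the values: 0.0 → 0.5 → 1.25 → 2.125 → 3.0625

Answer: 3.0625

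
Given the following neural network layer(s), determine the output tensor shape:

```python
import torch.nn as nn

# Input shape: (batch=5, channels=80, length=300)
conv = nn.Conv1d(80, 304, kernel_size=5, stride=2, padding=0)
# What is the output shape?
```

Input: (5, 80, 300) -> Output: (5, 304, 148)

Answer: (5, 304, 148)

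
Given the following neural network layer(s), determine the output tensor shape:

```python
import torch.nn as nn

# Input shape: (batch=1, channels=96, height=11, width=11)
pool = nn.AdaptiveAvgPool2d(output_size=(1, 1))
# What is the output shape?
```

Input: (1, 96, 11, 11) -> Output: (1, 96, 1, 1)

Answer: (1, 96, 1, 1)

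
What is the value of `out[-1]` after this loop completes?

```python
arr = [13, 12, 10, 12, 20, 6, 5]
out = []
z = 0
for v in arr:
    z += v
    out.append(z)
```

Cumulative sum ends at 78
`out` takes the values: [] → [13] → [13, 25] → [13, 25, 35] → [13, 25, 35, 47] → [13, 25, 35, 47, 67] → [13, 25, 35, 47, 67, 73] → [13, 25, 35, 47, 67, 73, 78]
So `out[-1]` = 78

Answer: 78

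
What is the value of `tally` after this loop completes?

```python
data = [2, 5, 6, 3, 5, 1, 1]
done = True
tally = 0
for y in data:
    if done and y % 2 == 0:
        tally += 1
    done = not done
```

Count even values at even positions
`tally` takes the values: 0 → 1 → 2

Answer: 2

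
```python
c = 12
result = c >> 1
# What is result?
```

Trace:
`c = 12` → c = 12
`result = c >> 1` → result = 6
So result = 6

Answer: 6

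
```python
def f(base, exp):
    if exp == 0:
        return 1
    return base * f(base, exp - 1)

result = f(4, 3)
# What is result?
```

f(4, 3) = 4 * 4 * 4 = 64

Answer: 64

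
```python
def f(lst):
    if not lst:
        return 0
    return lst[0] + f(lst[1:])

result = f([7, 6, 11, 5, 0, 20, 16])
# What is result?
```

7 + 6 + 11 + 5 + 0 + 20 + 16 + 0 = 65

Answer: 65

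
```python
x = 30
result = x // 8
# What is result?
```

Trace:
`x = 30` → x = 30
`result = x // 8` → result = 3
So result = 3

Answer: 3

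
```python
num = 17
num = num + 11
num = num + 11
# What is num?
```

Trace:
`num = 17` → num = 17
`num = num + 11` → num = 28
`num = num + 11` → num = 39
So num = 39

Answer: 39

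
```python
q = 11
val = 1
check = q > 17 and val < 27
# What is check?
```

Trace:
`q = 11` → q = 11
`val = 1` → val = 1
`check = q > 17 and val < 27` → check = False
So check = False

Answer: False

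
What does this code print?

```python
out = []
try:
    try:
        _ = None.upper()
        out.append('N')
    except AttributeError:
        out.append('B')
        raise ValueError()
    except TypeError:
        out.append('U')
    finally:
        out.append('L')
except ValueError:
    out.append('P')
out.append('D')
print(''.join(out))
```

Execution trace: 'B' (inner except AttributeError) → 'L' (inner finally) → 'P' (outer except ValueError) → 'D' (after the try/except). Output: BLPD

Answer: BLPD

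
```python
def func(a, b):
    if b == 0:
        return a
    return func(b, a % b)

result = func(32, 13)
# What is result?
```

func(32, 13) -> func(13, 6) -> func(6, 1) -> func(1, 0) -> 1

Answer: 1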